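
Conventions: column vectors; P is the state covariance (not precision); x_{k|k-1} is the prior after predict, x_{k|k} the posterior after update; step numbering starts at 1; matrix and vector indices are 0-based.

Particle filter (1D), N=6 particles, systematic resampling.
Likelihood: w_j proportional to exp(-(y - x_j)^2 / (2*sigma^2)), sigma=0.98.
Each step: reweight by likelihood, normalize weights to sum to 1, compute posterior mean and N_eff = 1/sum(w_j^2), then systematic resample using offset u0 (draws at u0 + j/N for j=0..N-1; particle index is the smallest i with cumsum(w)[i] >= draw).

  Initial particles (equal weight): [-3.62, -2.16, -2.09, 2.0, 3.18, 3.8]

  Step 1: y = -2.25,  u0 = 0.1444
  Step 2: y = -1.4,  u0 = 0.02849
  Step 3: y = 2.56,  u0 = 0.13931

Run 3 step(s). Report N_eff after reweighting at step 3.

N_eff = 5.8332

step 1: w=[0.1596, 0.4221, 0.4183, 0.0000, 0.0000, 0.0000]  mean=-2.3635  Neff=2.6412  idx=[0, 1, 1, 2, 2, 2]
step 2: w=[0.0197, 0.1899, 0.1899, 0.2002, 0.2002, 0.2002]  mean=-2.1467  Neff=5.1892  idx=[1, 1, 2, 3, 4, 5]
step 3: w=[0.1385, 0.1385, 0.1385, 0.1948, 0.1948, 0.1948]  mean=-2.1191  Neff=5.8332  idx=[1, 2, 3, 4, 5, 5]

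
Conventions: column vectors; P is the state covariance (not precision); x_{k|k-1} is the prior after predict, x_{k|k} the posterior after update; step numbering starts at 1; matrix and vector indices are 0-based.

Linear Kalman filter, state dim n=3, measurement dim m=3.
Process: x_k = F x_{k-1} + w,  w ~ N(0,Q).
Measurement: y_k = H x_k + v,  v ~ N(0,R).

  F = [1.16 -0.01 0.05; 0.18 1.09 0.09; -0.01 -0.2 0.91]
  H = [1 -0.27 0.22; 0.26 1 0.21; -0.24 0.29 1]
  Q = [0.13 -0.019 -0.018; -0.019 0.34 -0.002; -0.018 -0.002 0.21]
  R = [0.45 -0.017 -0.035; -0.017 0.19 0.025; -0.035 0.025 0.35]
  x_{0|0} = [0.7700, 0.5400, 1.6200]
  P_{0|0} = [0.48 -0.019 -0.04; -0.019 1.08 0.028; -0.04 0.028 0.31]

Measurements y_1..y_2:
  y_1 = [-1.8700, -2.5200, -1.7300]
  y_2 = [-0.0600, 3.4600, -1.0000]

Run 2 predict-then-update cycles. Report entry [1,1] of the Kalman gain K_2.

K[1,1] = 0.7076

step 1: x^-=[0.9688, 0.8730, 1.3585]  P^-=[0.7725 0.0438 -0.0456; 0.0438 1.6380 -0.1913; -0.0456 -0.1913 0.5004]  S=[1.3452 -0.2379 -0.2268; -0.2379 1.8397 0.3372; -0.2268 0.3372 0.9375]  K=[0.5692 0.2343 -0.1794; -0.1857 0.8623 -0.0636; 0.1587 -0.1380 0.5743]  nu=[-2.9020, -3.9302, -3.1092]  x^+=[-1.0461, -1.7795, -0.3453]  P^+=[0.2510 -0.0334 -0.0069; -0.0334 0.1859 -0.0562; -0.0069 -0.0562 0.2066]
step 2: x^-=[-1.2129, -2.1590, 0.0521]  P^-=[0.4683 -0.0137 -0.0096; -0.0137 0.5463 -0.0803; -0.0096 -0.0803 0.4090]  S=[0.9906 -0.0523 -0.0976; -0.0523 0.7441 0.1551; -0.0976 0.1551 0.7919]  K=[0.4712 0.2050 -0.1412; -0.1486 0.7076 -0.0541; 0.1499 -0.0952 0.5271]  nu=[0.5585, 5.9234, -0.7171]  x^+=[0.3660, 1.9882, -0.8063]  P^+=[0.2073 -0.0257 -0.0036; -0.0257 0.1520 -0.0463; -0.0036 -0.0463 0.1895]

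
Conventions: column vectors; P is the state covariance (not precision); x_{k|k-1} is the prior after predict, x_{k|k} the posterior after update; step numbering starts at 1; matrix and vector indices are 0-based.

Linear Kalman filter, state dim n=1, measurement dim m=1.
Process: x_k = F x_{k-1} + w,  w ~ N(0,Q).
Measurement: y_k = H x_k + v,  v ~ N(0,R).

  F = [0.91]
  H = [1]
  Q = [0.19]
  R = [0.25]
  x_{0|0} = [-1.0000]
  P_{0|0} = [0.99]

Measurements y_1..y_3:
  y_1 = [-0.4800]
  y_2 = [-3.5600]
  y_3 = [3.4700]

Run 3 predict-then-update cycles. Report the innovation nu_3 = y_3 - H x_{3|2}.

innov = [5.5662]

step 1: x^-=[-0.9100]  P^-=[1.0098]  S=[1.2598]  K=[0.8016]  nu=[0.4300]  x^+=[-0.5653]  P^+=[0.2004]
step 2: x^-=[-0.5145]  P^-=[0.3559]  S=[0.6059]  K=[0.5874]  nu=[-3.0455]  x^+=[-2.3035]  P^+=[0.1469]
step 3: x^-=[-2.0962]  P^-=[0.3116]  S=[0.5616]  K=[0.5549]  nu=[5.5662]  x^+=[0.9922]  P^+=[0.1387]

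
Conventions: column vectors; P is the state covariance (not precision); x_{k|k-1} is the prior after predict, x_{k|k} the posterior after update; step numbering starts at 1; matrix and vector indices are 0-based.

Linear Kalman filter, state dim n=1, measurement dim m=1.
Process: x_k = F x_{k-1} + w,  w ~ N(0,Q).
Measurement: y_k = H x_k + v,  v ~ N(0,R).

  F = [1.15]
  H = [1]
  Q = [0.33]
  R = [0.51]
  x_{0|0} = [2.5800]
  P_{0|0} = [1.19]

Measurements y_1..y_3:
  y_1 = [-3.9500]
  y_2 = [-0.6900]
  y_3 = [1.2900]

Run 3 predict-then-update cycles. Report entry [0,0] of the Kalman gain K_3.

step 1: x^-=[2.9670]  P^-=[1.9038]  S=[2.4138]  K=[0.7887]  nu=[-6.9170]  x^+=[-2.4885]  P^+=[0.4022]
step 2: x^-=[-2.8618]  P^-=[0.8620]  S=[1.3720]  K=[0.6283]  nu=[2.1718]  x^+=[-1.4973]  P^+=[0.3204]
step 3: x^-=[-1.7219]  P^-=[0.7538]  S=[1.2638]  K=[0.5964]  nu=[3.0119]  x^+=[0.0745]  P^+=[0.3042]

K[0,0] = 0.5964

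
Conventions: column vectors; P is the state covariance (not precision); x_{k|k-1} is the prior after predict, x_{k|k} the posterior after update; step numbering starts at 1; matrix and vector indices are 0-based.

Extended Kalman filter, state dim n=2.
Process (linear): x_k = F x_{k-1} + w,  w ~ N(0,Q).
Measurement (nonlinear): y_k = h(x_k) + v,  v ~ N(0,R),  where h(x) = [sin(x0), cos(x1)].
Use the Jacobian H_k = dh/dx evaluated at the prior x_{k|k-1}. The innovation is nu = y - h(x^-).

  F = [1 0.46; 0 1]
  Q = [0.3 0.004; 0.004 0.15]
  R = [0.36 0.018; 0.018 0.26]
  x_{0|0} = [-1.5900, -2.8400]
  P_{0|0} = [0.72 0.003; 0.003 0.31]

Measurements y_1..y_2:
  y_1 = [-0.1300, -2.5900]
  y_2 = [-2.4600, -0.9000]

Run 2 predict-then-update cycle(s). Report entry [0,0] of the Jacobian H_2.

H_jac[0,0] = 0.0548

step 1: x^-=[-2.8964, -2.8400]  P^-=[1.0884 0.1496; 0.1496 0.4600]  H_jac=[-0.9701 0.0000; 0.0000 0.2970]  S=[1.3842 -0.0251; -0.0251 0.3006]  K=[-0.7612 0.0843; -0.0967 0.4465]  nu=[0.1127, -1.6351]  x^+=[-3.1200, -3.5810]  P^+=[0.2809 0.0276; 0.0276 0.3850]
step 2: x^-=[-4.7672, -3.5810]  P^-=[0.6878 0.2087; 0.2087 0.5350]  H_jac=[0.0548 0.0000; 0.0000 -0.4254]  S=[0.3621 0.0131; 0.0131 0.3568]  K=[0.1133 -0.2530; 0.0548 -0.6398]  nu=[-3.4585, 0.0050]  x^+=[-5.1604, -3.7737]  P^+=[0.6611 0.1498; 0.1498 0.3887]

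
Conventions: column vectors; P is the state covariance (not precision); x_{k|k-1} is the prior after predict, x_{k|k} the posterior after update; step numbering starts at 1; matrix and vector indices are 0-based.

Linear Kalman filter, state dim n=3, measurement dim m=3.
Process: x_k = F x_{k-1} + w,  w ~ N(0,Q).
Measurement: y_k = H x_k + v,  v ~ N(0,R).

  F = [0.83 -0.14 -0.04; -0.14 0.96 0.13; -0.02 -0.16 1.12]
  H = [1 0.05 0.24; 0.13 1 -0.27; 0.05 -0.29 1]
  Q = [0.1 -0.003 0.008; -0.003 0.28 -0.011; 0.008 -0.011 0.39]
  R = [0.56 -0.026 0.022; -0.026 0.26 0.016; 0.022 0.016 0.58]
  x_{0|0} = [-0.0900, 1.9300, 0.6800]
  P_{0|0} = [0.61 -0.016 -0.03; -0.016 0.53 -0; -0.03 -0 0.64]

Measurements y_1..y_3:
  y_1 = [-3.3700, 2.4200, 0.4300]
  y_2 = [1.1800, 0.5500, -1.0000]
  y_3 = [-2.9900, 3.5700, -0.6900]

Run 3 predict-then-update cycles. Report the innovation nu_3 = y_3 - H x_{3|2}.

innov = [-2.1787, 2.1947, -0.1115]

step 1: x^-=[-0.3721, 1.9538, 0.4546]  P^-=[0.5374 -0.1649 -0.0448; -0.1649 0.7966 0.0072; -0.0448 0.0072 1.2079]  S=[1.1311 -0.1482 0.3292; -0.1482 1.1101 -0.5371; 0.3292 -0.5371 1.8523]  K=[0.4758 -0.0515 -0.0833; -0.0403 0.7375 0.0957; 0.0308 0.0271 0.6521]  nu=[-3.2047, 0.6373, 0.5606]  x^+=[-1.9764, 2.6065, 0.7388]  P^+=[0.2889 -0.0857 -0.0780; -0.0857 0.2436 0.1414; -0.0780 0.1414 0.4242]
step 2: x^-=[-2.0348, 2.8749, 0.4499]  P^-=[0.3312 -0.1584 -0.0930; -0.1584 0.5785 0.1754; -0.0930 0.1754 0.8808]  S=[0.8871 -0.1085 0.1895; -0.1085 0.7790 -0.2111; 0.1895 -0.2111 1.4039]  K=[0.3458 -0.0898 -0.0819; -0.0382 0.6791 0.1071; 0.0247 0.0690 0.5949]  nu=[2.9631, -1.9389, -0.5144]  x^+=[-0.7940, 1.3898, 0.0832]  P^+=[0.2165 -0.0823 -0.0761; -0.0823 0.2285 0.1425; -0.0761 0.1425 0.3918]
step 3: x^-=[-0.8569, 1.4561, -0.1133]  P^-=[0.2801 -0.1448 -0.0895; -0.1448 0.5619 0.1737; -0.0895 0.1737 0.8393]  S=[0.8365 -0.1009 0.1769; -0.1009 0.7626 -0.1967; 0.1769 -0.1967 1.3617]  K=[0.3060 -0.0899 -0.0774; -0.0304 0.6733 0.1038; 0.0294 0.0694 0.5822]  nu=[-2.1787, 2.1947, -0.1115]  x^+=[-1.7122, 2.9885, -0.0900]  P^+=[0.1930 -0.0770 -0.0715; -0.0770 0.2252 0.1394; -0.0715 0.1394 0.3835]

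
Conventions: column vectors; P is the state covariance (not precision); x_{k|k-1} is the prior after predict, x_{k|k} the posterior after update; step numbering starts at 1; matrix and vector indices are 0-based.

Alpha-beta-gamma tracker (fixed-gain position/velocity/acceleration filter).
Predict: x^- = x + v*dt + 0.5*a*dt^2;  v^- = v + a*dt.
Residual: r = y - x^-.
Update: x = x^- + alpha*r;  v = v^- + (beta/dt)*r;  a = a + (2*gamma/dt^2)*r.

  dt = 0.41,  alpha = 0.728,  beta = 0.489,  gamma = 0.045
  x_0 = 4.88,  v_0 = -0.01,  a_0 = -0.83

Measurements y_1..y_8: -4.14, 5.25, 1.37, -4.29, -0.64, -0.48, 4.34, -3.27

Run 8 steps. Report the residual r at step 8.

resid = -9.5192

step 1: x_pred=4.8061  r=-8.9461  x^+=-1.7067  v^+=-11.0202  a^+=-5.6197
step 2: x_pred=-6.6973  r=11.9473  x^+=2.0003  v^+=0.9250  a^+=0.7768
step 3: x_pred=2.4449  r=-1.0749  x^+=1.6624  v^+=-0.0385  a^+=0.2013
step 4: x_pred=1.6635  r=-5.9535  x^+=-2.6706  v^+=-7.0566  a^+=-2.9862
step 5: x_pred=-5.8148  r=5.1748  x^+=-2.0476  v^+=-2.1090  a^+=-0.2156
step 6: x_pred=-2.9304  r=2.4504  x^+=-1.1465  v^+=0.7251  a^+=1.0963
step 7: x_pred=-0.7571  r=5.0971  x^+=2.9536  v^+=7.2538  a^+=3.8253
step 8: x_pred=6.2492  r=-9.5192  x^+=-0.6808  v^+=-2.5312  a^+=-1.2713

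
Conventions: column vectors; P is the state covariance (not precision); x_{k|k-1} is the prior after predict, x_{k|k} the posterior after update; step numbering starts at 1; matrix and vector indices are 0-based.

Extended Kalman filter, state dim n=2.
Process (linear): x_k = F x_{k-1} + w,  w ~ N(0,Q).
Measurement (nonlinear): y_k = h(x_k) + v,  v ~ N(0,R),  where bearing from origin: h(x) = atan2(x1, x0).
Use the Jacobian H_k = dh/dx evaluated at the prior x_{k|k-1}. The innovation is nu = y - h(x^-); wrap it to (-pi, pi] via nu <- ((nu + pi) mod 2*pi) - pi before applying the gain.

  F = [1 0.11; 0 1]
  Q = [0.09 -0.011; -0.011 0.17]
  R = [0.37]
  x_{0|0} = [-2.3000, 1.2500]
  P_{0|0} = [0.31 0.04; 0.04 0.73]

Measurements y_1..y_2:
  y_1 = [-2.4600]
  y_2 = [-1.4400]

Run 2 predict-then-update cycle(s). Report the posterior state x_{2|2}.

x_post = [-2.6767, -0.8194]

step 1: x^-=[-2.1625, 1.2500]  P^-=[0.4176 0.1093; 0.1093 0.9000]  H_jac=[-0.2004 -0.3466]  S=[0.5101]  K=[-0.2383; -0.6545]  nu=[1.2057]  x^+=[-2.4498, 0.4608]  P^+=[0.3887 0.0297; 0.0297 0.6815]
step 2: x^-=[-2.3991, 0.4608]  P^-=[0.4935 0.0937; 0.0937 0.8515]  H_jac=[-0.0772 -0.4020]  S=[0.5164]  K=[-0.1467; -0.6769]  nu=[1.8914]  x^+=[-2.6767, -0.8194]  P^+=[0.4823 0.0424; 0.0424 0.6149]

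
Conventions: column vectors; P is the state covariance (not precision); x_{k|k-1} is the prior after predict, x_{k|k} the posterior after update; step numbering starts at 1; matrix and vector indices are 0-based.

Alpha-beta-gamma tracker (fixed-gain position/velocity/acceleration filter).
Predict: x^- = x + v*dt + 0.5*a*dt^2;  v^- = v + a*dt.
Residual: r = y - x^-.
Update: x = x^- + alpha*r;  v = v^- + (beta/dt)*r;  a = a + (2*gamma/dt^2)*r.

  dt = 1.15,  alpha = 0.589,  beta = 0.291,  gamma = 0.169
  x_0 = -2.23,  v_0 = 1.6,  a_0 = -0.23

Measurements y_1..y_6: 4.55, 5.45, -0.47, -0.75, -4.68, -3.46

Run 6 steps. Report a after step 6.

a_post = -1.3253

step 1: x_pred=-0.5421  r=5.0921  x^+=2.4572  v^+=2.6240  a^+=1.0714
step 2: x_pred=6.1832  r=-0.7332  x^+=5.7514  v^+=3.6706  a^+=0.8840
step 3: x_pred=10.5571  r=-11.0271  x^+=4.0621  v^+=1.8969  a^+=-1.9343
step 4: x_pred=4.9645  r=-5.7145  x^+=1.5987  v^+=-1.7735  a^+=-3.3948
step 5: x_pred=-2.6857  r=-1.9943  x^+=-3.8603  v^+=-6.1822  a^+=-3.9045
step 6: x_pred=-13.5516  r=10.0916  x^+=-7.6077  v^+=-8.1187  a^+=-1.3253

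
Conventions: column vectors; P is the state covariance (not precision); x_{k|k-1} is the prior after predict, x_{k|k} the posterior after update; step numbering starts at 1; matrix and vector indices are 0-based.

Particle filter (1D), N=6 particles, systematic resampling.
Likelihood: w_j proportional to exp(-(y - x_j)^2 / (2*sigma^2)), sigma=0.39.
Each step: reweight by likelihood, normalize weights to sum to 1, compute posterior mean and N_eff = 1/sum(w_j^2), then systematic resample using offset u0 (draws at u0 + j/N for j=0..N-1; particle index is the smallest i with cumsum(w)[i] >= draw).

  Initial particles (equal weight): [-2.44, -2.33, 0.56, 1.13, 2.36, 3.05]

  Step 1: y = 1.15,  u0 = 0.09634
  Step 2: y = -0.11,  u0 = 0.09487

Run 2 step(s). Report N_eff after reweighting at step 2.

step 1: w=[0.0000, 0.0000, 0.2403, 0.7536, 0.0061, 0.0000]  mean=1.0006  Neff=1.5983  idx=[2, 3, 3, 3, 3, 3]
step 2: w=[0.8776, 0.0245, 0.0245, 0.0245, 0.0245, 0.0245]  mean=0.6298  Neff=1.2935  idx=[0, 0, 0, 0, 0, 3]

N_eff = 1.2935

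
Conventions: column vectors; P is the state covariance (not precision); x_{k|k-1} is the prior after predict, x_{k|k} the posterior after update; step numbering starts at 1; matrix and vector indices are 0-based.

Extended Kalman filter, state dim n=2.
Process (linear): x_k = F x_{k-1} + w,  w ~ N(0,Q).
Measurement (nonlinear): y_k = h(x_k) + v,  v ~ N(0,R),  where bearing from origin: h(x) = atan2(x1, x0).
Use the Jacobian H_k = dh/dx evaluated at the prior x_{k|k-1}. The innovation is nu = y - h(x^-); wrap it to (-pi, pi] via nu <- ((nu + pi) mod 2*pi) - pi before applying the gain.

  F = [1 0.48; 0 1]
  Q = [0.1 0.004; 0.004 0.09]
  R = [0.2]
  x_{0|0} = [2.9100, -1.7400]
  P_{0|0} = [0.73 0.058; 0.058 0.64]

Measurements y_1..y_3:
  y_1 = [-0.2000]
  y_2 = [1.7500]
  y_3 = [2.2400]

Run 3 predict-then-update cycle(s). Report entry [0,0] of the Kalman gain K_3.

K[0,0] = 0.1695

step 1: x^-=[2.0748, -1.7400]  P^-=[1.0331 0.3692; 0.3692 0.7300]  H_jac=[0.2373 0.2830]  S=[0.3662]  K=[0.9547; 0.8033]  nu=[0.4979]  x^+=[2.5501, -1.3401]  P^+=[0.6993 0.0883; 0.0883 0.4937]
step 2: x^-=[1.9069, -1.3401]  P^-=[0.9979 0.3293; 0.3293 0.5837]  H_jac=[0.2467 0.3510]  S=[0.3897]  K=[0.9283; 0.7343]  nu=[2.3626]  x^+=[4.1002, 0.3947]  P^+=[0.6620 0.0637; 0.0637 0.3736]
step 3: x^-=[4.2896, 0.3947]  P^-=[0.9092 0.2470; 0.2470 0.4636]  H_jac=[-0.0213 0.2312]  S=[0.2228]  K=[0.1695; 0.4575]  nu=[2.1483]  x^+=[4.6538, 1.3775]  P^+=[0.9028 0.2297; 0.2297 0.4170]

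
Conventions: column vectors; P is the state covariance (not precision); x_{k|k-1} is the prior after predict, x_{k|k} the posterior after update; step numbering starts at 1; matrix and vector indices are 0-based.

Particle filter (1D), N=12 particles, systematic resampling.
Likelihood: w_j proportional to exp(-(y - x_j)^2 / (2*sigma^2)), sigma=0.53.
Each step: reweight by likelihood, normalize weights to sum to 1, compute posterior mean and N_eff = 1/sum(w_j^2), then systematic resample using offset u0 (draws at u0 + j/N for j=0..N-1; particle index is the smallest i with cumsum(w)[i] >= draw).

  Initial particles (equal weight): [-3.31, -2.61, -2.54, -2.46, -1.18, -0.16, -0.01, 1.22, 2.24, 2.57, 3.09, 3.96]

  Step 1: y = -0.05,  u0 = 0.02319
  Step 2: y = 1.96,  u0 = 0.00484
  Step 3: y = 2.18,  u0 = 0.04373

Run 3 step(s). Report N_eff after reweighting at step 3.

step 1: w=[0.0000, 0.0000, 0.0000, 0.0000, 0.0482, 0.4583, 0.4669, 0.0265, 0.0000, 0.0000, 0.0000, 0.0000]  mean=-0.1025  Neff=2.3200  idx=[4, 5, 5, 5, 5, 5, 6, 6, 6, 6, 6, 6]
step 2: w=[0.0000, 0.0437, 0.0437, 0.0437, 0.0437, 0.0437, 0.1302, 0.1302, 0.1302, 0.1302, 0.1302, 0.1302]  mean=-0.0428  Neff=8.9818  idx=[1, 3, 4, 6, 6, 7, 8, 8, 9, 10, 10, 11]
step 3: w=[0.0302, 0.0302, 0.0302, 0.1011, 0.1011, 0.1011, 0.1011, 0.1011, 0.1011, 0.1011, 0.1011, 0.1011]  mean=-0.0236  Neff=10.5656  idx=[1, 3, 4, 5, 5, 6, 7, 8, 9, 9, 10, 11]

N_eff = 10.5656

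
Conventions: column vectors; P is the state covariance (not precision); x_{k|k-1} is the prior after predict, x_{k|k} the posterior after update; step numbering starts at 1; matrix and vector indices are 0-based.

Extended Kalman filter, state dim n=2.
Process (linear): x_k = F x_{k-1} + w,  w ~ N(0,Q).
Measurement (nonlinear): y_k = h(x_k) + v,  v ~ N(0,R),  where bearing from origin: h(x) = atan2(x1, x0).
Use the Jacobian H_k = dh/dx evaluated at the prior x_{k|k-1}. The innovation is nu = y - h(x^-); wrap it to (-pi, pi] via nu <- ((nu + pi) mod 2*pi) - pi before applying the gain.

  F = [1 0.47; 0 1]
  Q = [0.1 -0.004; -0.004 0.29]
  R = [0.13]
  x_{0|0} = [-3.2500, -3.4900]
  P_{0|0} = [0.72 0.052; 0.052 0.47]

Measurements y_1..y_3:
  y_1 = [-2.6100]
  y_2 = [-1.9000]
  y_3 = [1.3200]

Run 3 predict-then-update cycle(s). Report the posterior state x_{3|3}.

x_post = [-8.3281, -2.6714]

step 1: x^-=[-4.8903, -3.4900]  P^-=[0.9727 0.2689; 0.2689 0.7600]  H_jac=[0.0967 -0.1355]  S=[0.1460]  K=[0.3946; -0.5272]  nu=[-0.0882]  x^+=[-4.9251, -3.4435]  P^+=[0.9500 0.2993; 0.2993 0.7194]
step 2: x^-=[-6.5436, -3.4435]  P^-=[1.4902 0.6334; 0.6334 1.0094]  H_jac=[0.0630 -0.1197]  S=[0.1408]  K=[0.1282; -0.5746]  nu=[0.7572]  x^+=[-6.4465, -3.8786]  P^+=[1.4879 0.6438; 0.6438 0.9629]
step 3: x^-=[-8.2694, -3.8786]  P^-=[2.4057 1.0924; 1.0924 1.2529]  H_jac=[0.0465 -0.0991]  S=[0.1374]  K=[0.0260; -0.5341]  nu=[-2.2602]  x^+=[-8.3281, -2.6714]  P^+=[2.4057 1.0943; 1.0943 1.2137]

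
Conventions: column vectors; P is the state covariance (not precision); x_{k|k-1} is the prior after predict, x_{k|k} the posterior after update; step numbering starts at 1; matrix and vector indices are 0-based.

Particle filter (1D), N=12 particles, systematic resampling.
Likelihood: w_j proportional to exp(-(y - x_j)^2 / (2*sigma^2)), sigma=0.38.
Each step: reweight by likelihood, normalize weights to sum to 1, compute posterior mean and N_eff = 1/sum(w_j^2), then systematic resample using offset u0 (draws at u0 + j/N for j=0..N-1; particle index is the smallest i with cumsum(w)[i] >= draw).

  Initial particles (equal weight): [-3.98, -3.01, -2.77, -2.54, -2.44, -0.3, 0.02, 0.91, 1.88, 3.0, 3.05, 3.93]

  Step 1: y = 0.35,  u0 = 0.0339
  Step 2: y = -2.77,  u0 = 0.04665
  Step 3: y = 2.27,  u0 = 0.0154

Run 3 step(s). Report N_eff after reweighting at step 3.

N_eff = 12.0000

step 1: w=[0.0000, 0.0000, 0.0000, 0.0000, 0.0000, 0.1845, 0.5464, 0.2689, 0.0002, 0.0000, 0.0000, 0.0000]  mean=0.2008  Neff=2.4700  idx=[5, 5, 6, 6, 6, 6, 6, 6, 6, 7, 7, 7]
step 2: w=[0.4949, 0.4949, 0.0015, 0.0015, 0.0015, 0.0015, 0.0015, 0.0015, 0.0015, 0.0000, 0.0000, 0.0000]  mean=-0.2967  Neff=2.0414  idx=[0, 0, 0, 0, 0, 0, 1, 1, 1, 1, 1, 1]
step 3: w=[0.0833, 0.0833, 0.0833, 0.0833, 0.0833, 0.0833, 0.0833, 0.0833, 0.0833, 0.0833, 0.0833, 0.0833]  mean=-0.3000  Neff=12.0000  idx=[0, 1, 2, 3, 4, 5, 6, 7, 8, 9, 10, 11]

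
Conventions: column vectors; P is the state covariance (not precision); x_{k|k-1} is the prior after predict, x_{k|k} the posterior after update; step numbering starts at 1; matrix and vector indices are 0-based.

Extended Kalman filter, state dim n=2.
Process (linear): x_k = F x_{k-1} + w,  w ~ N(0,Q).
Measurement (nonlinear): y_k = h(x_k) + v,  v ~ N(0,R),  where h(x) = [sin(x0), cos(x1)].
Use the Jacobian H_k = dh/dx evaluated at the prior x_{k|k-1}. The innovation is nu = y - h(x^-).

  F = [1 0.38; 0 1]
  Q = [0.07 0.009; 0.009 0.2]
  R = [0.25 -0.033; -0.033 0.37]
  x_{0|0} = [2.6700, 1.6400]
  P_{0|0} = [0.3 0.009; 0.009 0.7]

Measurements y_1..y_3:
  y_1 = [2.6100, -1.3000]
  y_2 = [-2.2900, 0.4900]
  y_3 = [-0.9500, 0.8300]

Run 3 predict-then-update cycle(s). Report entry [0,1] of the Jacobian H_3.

step 1: x^-=[3.2932, 1.6400]  P^-=[0.4779 0.2840; 0.2840 0.9000]  H_jac=[-0.9885 0.0000; 0.0000 -0.9976]  S=[0.7170 0.2471; 0.2471 1.2657]  K=[-0.6237 -0.1021; -0.1577 -0.6786]  nu=[2.7610, -1.2309]  x^+=[1.6968, 2.0398]  P^+=[0.1543 0.0172; 0.0172 0.2465]
step 2: x^-=[2.4719, 2.0398]  P^-=[0.2730 0.1199; 0.1199 0.4465]  H_jac=[-0.7840 0.0000; 0.0000 -0.8920]  S=[0.4178 0.0508; 0.0508 0.7253]  K=[-0.4986 -0.1125; -0.1595 -0.5379]  nu=[-2.9108, 0.9420]  x^+=[3.8172, 1.9973]  P^+=[0.1543 0.0282; 0.0282 0.2172]
step 3: x^-=[4.5762, 1.9973]  P^-=[0.2771 0.1198; 0.1198 0.4172]  H_jac=[-0.1357 0.0000; 0.0000 -0.9104]  S=[0.2551 -0.0182; -0.0182 0.7158]  K=[-0.1586 -0.1564; -0.1018 -0.5332]  nu=[0.0407, 1.2437]  x^+=[4.3753, 1.3300]  P^+=[0.2541 0.0578; 0.0578 0.2130]

H_jac[0,1] = 0.0000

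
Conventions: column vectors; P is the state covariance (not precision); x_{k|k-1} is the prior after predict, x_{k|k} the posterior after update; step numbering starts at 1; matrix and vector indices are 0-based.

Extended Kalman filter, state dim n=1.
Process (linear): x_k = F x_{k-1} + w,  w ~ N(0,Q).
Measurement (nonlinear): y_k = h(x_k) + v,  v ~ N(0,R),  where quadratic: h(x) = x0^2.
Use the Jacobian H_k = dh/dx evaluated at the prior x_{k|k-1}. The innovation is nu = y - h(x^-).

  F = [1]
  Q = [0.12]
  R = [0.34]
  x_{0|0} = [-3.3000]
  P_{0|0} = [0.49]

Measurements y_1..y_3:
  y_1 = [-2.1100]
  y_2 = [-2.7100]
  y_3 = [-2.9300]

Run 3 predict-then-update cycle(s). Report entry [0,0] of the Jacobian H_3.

step 1: x^-=[-3.3000]  P^-=[0.6100]  H_jac=[-6.6000]  S=[26.9116]  K=[-0.1496]  nu=[-13.0000]  x^+=[-1.3552]  P^+=[0.0077]
step 2: x^-=[-1.3552]  P^-=[0.1277]  H_jac=[-2.7104]  S=[1.2782]  K=[-0.2708]  nu=[-4.5465]  x^+=[-0.1240]  P^+=[0.0340]
step 3: x^-=[-0.1240]  P^-=[0.1540]  H_jac=[-0.2479]  S=[0.3495]  K=[-0.1092]  nu=[-2.9454]  x^+=[0.1978]  P^+=[0.1498]

H_jac[0,0] = -0.2479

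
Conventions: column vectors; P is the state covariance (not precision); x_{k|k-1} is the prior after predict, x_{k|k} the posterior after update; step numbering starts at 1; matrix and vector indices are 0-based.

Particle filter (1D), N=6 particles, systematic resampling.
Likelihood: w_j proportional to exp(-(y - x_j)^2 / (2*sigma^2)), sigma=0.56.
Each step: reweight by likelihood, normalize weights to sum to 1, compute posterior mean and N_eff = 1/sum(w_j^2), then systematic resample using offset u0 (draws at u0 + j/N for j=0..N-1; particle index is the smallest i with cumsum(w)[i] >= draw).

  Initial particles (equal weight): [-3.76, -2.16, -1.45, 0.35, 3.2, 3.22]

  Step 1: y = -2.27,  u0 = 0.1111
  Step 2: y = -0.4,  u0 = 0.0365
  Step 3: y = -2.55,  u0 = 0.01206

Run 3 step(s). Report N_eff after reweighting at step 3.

step 1: w=[0.0215, 0.7254, 0.2531, 0.0000, 0.0000, 0.0000]  mean=-2.0146  Neff=1.6928  idx=[1, 1, 1, 1, 2, 2]
step 2: w=[0.0192, 0.0192, 0.0192, 0.0192, 0.4616, 0.4616]  mean=-1.5045  Neff=2.3381  idx=[1, 4, 4, 4, 5, 5]
step 3: w=[0.5193, 0.0961, 0.0961, 0.0961, 0.0961, 0.0961]  mean=-1.8187  Neff=3.1656  idx=[0, 0, 0, 0, 2, 4]

N_eff = 3.1656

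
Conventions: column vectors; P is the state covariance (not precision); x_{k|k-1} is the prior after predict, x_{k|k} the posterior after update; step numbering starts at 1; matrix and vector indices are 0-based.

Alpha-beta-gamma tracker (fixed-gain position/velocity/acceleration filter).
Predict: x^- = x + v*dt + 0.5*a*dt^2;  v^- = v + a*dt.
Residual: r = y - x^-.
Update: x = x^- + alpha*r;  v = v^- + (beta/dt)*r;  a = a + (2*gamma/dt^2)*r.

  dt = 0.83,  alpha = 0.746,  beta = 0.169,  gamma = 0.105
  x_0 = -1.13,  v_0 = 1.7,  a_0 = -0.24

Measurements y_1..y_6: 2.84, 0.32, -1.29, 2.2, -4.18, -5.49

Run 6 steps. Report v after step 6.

step 1: x_pred=0.1983  r=2.6417  x^+=2.1690  v^+=2.0387  a^+=0.5653
step 2: x_pred=4.0558  r=-3.7358  x^+=1.2689  v^+=1.7472  a^+=-0.5735
step 3: x_pred=2.5215  r=-3.8115  x^+=-0.3219  v^+=0.4951  a^+=-1.7354
step 4: x_pred=-0.5087  r=2.7087  x^+=1.5120  v^+=-0.3938  a^+=-0.9097
step 5: x_pred=0.8718  r=-5.0518  x^+=-2.8968  v^+=-2.1775  a^+=-2.4497
step 6: x_pred=-5.5479  r=0.0579  x^+=-5.5047  v^+=-4.1989  a^+=-2.4320

v_post = -4.1989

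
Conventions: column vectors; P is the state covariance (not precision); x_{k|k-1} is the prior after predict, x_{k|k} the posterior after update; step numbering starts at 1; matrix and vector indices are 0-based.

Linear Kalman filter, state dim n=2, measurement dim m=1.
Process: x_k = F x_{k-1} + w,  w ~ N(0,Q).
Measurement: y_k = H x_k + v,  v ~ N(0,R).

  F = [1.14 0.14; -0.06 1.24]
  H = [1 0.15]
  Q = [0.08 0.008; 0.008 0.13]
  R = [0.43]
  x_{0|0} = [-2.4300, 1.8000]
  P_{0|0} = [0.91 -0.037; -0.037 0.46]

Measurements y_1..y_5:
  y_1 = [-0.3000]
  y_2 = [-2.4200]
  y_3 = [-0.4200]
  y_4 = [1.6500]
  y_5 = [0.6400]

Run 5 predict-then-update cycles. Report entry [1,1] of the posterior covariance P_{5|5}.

P_post[1,1] = 3.4429

step 1: x^-=[-2.5182, 2.3778]  P^-=[1.2598 -0.0264; -0.0264 0.8461]  S=[1.7010]  K=[0.7383; 0.0591]  nu=[1.8615]  x^+=[-1.1438, 2.4878]  P^+=[0.3326 -0.1006; -0.1006 0.8401]
step 2: x^-=[-0.9556, 3.1535]  P^-=[0.4966 -0.0103; -0.0103 1.4380]  S=[0.9558]  K=[0.5179; 0.2149]  nu=[-1.9374]  x^+=[-1.9590, 2.7371]  P^+=[0.2402 -0.1167; -0.1167 1.3938]
step 3: x^-=[-1.8500, 3.5116]  P^-=[0.3822 0.0696; 0.0696 2.2914]  S=[0.8847]  K=[0.4439; 0.4672]  nu=[0.9033]  x^+=[-1.4491, 3.9336]  P^+=[0.2079 -0.1138; -0.1138 2.0983]
step 4: x^-=[-1.1013, 4.9646]  P^-=[0.3550 0.1981; 0.1981 3.3740]  S=[0.9204]  K=[0.4180; 0.7651]  nu=[2.0066]  x^+=[-0.2625, 6.4998]  P^+=[0.1942 -0.0963; -0.0963 2.8352]
step 5: x^-=[0.6108, 8.0755]  P^-=[0.3572 0.3516; 0.3516 4.5045]  S=[0.9940]  K=[0.4124; 1.0334]  nu=[-1.1821]  x^+=[0.1233, 6.8539]  P^+=[0.1881 -0.0721; -0.0721 3.4429]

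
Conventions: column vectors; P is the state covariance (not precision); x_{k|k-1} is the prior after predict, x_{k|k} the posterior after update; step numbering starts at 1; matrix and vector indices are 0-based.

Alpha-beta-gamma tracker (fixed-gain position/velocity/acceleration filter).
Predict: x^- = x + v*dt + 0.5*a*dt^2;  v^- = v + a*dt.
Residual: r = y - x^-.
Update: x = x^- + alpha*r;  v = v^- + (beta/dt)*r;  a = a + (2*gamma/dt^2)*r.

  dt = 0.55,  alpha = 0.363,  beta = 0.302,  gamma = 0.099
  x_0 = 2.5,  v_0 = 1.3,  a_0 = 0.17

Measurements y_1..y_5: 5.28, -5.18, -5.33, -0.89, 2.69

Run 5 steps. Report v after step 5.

step 1: x_pred=3.2407  r=2.0393  x^+=3.9810  v^+=2.5133  a^+=1.5048
step 2: x_pred=5.5909  r=-10.7709  x^+=1.6810  v^+=-2.5733  a^+=-5.5452
step 3: x_pred=-0.5730  r=-4.7570  x^+=-2.2998  v^+=-8.2352  a^+=-8.6589
step 4: x_pred=-8.1388  r=7.2488  x^+=-5.5075  v^+=-9.0173  a^+=-3.9142
step 5: x_pred=-11.0590  r=13.7490  x^+=-6.0681  v^+=-3.6207  a^+=5.0851

v_post = -3.6207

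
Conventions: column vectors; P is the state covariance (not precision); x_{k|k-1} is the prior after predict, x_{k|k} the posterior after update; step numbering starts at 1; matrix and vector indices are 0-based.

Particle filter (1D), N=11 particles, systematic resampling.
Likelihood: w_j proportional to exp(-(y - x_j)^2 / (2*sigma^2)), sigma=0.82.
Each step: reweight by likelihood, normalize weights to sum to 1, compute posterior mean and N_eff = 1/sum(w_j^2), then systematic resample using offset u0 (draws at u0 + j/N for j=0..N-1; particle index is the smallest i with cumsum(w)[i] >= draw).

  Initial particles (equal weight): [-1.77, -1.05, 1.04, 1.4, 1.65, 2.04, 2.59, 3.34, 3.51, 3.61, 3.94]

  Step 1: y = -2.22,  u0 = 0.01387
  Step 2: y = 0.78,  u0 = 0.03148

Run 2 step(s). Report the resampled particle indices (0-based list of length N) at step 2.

step 1: w=[0.7039, 0.2957, 0.0003, 0.0000, 0.0000, 0.0000, 0.0000, 0.0000, 0.0000, 0.0000, 0.0000]  mean=-1.5560  Neff=1.7154  idx=[0, 0, 0, 0, 0, 0, 0, 0, 1, 1, 1]
step 2: w=[0.0254, 0.0254, 0.0254, 0.0254, 0.0254, 0.0254, 0.0254, 0.0254, 0.2655, 0.2655, 0.2655]  mean=-1.1966  Neff=4.6164  idx=[1, 4, 8, 8, 8, 9, 9, 9, 10, 10, 10]

resampled_idx = [1, 4, 8, 8, 8, 9, 9, 9, 10, 10, 10]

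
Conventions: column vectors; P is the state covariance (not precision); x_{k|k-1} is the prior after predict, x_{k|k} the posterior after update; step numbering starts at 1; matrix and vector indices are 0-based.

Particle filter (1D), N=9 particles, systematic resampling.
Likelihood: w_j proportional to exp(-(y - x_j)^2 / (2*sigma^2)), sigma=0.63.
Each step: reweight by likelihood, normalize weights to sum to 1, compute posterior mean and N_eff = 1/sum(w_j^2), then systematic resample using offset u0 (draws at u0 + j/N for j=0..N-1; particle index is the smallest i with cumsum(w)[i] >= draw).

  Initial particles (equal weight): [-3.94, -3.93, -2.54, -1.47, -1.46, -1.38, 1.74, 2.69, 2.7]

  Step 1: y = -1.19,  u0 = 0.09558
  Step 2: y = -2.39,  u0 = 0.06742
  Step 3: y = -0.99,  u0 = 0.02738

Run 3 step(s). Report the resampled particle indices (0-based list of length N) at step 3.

step 1: w=[0.0000, 0.0000, 0.0350, 0.3152, 0.3174, 0.3324, 0.0000, 0.0000, 0.0000]  mean=-1.4745  Neff=3.2076  idx=[3, 3, 3, 4, 4, 4, 5, 5, 5]
step 2: w=[0.1199, 0.1199, 0.1199, 0.1171, 0.1171, 0.1171, 0.0963, 0.0963, 0.0963]  mean=-1.4405  Neff=8.9201  idx=[0, 1, 2, 3, 4, 5, 6, 7, 8]
step 3: w=[0.1070, 0.1070, 0.1070, 0.1083, 0.1083, 0.1083, 0.1181, 0.1181, 0.1181]  mean=-1.4349  Neff=8.9822  idx=[0, 1, 2, 3, 4, 5, 6, 7, 8]

resampled_idx = [0, 1, 2, 3, 4, 5, 6, 7, 8]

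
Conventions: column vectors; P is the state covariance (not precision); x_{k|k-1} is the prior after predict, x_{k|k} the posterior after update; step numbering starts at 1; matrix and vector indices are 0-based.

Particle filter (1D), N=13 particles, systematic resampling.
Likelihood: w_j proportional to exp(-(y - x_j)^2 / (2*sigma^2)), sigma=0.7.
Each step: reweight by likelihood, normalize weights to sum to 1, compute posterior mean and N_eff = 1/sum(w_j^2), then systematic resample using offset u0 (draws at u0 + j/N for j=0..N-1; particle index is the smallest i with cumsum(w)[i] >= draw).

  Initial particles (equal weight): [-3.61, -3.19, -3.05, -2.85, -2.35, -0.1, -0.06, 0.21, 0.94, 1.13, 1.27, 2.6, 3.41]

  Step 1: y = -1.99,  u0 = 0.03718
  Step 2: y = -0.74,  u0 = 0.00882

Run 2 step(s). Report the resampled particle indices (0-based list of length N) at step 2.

step 1: w=[0.0340, 0.1140, 0.1574, 0.2329, 0.4340, 0.0129, 0.0111, 0.0035, 0.0001, 0.0000, 0.0000, 0.0000, 0.0000]  mean=-2.6513  Neff=3.5481  idx=[1, 1, 2, 2, 3, 3, 3, 4, 4, 4, 4, 4, 4]
step 2: w=[0.0046, 0.0046, 0.0092, 0.0092, 0.0226, 0.0226, 0.0226, 0.1508, 0.1508, 0.1508, 0.1508, 0.1508, 0.1508]  mean=-2.4045  Neff=7.2399  idx=[1, 6, 7, 7, 8, 8, 9, 9, 10, 11, 11, 12, 12]

resampled_idx = [1, 6, 7, 7, 8, 8, 9, 9, 10, 11, 11, 12, 12]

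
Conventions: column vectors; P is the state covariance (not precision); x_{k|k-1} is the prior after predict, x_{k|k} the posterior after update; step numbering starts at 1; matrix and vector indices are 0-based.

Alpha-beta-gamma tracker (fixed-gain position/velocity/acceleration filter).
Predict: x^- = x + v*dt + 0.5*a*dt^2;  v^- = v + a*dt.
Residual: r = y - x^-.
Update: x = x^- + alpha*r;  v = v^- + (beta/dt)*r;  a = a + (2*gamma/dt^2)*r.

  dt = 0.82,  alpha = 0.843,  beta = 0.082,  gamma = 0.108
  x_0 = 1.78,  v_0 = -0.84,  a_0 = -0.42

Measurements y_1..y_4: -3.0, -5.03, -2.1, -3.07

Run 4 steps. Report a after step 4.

step 1: x_pred=0.9500  r=-3.9500  x^+=-2.3799  v^+=-1.5794  a^+=-1.6889
step 2: x_pred=-4.2428  r=-0.7872  x^+=-4.9064  v^+=-3.0430  a^+=-1.9418
step 3: x_pred=-8.0545  r=5.9545  x^+=-3.0349  v^+=-4.0398  a^+=-0.0290
step 4: x_pred=-6.3572  r=3.2872  x^+=-3.5861  v^+=-3.7348  a^+=1.0270

a_post = 1.0270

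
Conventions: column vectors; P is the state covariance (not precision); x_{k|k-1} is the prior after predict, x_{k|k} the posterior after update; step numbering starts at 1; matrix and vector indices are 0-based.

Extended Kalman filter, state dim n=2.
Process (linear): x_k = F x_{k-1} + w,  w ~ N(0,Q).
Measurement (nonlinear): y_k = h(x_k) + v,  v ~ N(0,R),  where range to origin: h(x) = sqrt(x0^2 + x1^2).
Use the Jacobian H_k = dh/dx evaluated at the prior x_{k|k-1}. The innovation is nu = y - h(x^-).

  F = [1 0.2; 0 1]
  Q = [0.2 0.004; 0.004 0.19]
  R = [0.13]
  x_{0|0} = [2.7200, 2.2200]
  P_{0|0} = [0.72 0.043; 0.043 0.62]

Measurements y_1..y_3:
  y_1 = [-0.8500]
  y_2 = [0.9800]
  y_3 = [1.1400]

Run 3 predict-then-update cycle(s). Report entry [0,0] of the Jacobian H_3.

step 1: x^-=[3.1640, 2.2200]  P^-=[0.9620 0.1710; 0.1710 0.8100]  H_jac=[0.8186 0.5744]  S=[1.2027]  K=[0.7365; 0.5032]  nu=[-4.7151]  x^+=[-0.3085, -0.1528]  P^+=[0.3097 -0.2747; -0.2747 0.5054]
step 2: x^-=[-0.3391, -0.1528]  P^-=[0.4200 -0.1696; -0.1696 0.6954]  H_jac=[-0.9117 -0.4109]  S=[0.4694]  K=[-0.6673; -0.2792]  nu=[0.6081]  x^+=[-0.7448, -0.3226]  P^+=[0.2110 -0.2571; -0.2571 0.6588]
step 3: x^-=[-0.8094, -0.3226]  P^-=[0.3345 -0.1213; -0.1213 0.8488]  H_jac=[-0.9289 -0.3703]  S=[0.4516]  K=[-0.5887; -0.4464]  nu=[0.2687]  x^+=[-0.9675, -0.4426]  P^+=[0.1780 -0.2400; -0.2400 0.7588]

H_jac[0,0] = -0.9289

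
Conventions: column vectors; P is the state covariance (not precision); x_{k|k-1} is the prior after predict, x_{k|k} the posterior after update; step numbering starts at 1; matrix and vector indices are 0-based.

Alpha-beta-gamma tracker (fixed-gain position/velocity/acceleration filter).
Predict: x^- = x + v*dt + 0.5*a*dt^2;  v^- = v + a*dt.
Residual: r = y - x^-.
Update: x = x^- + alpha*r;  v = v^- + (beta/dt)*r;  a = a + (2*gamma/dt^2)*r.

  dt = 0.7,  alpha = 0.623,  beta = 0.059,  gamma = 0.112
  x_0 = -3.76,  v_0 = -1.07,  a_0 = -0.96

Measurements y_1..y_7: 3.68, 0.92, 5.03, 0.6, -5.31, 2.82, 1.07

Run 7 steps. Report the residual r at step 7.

step 1: x_pred=-4.7442  r=8.4242  x^+=0.5041  v^+=-1.0320  a^+=2.8911
step 2: x_pred=0.4900  r=0.4300  x^+=0.7579  v^+=1.0280  a^+=3.0876
step 3: x_pred=2.2340  r=2.7960  x^+=3.9759  v^+=3.4250  a^+=4.3658
step 4: x_pred=7.4430  r=-6.8430  x^+=3.1798  v^+=5.9043  a^+=1.2376
step 5: x_pred=7.6161  r=-12.9261  x^+=-0.4369  v^+=5.6811  a^+=-4.6715
step 6: x_pred=2.3954  r=0.4246  x^+=2.6599  v^+=2.4469  a^+=-4.4774
step 7: x_pred=3.2758  r=-2.2058  x^+=1.9016  v^+=-0.8732  a^+=-5.4857

resid = -2.2058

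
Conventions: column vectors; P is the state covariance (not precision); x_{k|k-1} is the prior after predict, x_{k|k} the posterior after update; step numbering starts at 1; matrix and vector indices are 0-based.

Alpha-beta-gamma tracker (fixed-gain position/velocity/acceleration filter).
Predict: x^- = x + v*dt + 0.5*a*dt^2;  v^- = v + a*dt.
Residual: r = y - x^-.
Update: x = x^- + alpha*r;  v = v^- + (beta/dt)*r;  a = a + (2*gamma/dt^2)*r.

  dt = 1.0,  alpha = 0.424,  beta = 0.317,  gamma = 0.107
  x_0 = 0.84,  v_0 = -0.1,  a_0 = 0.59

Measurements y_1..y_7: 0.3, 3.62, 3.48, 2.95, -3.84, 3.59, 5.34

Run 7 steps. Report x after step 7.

x_post = 1.2167

step 1: x_pred=1.0350  r=-0.7350  x^+=0.7234  v^+=0.2570  a^+=0.4327
step 2: x_pred=1.1967  r=2.4233  x^+=2.2242  v^+=1.4579  a^+=0.9513
step 3: x_pred=4.1577  r=-0.6777  x^+=3.8704  v^+=2.1943  a^+=0.8063
step 4: x_pred=6.4678  r=-3.5178  x^+=4.9763  v^+=1.8854  a^+=0.0534
step 5: x_pred=6.8884  r=-10.7284  x^+=2.3396  v^+=-1.4620  a^+=-2.2424
step 6: x_pred=-0.2437  r=3.8337  x^+=1.3818  v^+=-2.4892  a^+=-1.4220
step 7: x_pred=-1.8184  r=7.1584  x^+=1.2167  v^+=-1.6420  a^+=0.1099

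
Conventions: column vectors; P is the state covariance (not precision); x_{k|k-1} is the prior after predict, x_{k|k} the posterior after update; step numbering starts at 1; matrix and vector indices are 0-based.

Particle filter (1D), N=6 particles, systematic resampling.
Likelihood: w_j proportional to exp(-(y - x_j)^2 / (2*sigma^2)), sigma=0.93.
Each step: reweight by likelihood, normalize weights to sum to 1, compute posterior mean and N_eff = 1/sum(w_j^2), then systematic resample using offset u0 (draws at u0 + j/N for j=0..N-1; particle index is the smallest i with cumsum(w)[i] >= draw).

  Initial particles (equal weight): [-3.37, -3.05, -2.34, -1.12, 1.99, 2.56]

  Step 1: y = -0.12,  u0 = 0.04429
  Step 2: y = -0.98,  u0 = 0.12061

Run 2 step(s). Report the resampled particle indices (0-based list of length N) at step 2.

resampled_idx = [1, 1, 2, 3, 4, 4]

step 1: w=[0.0031, 0.0097, 0.0804, 0.7791, 0.1059, 0.0218]  mean=-0.8341  Neff=1.5995  idx=[2, 3, 3, 3, 3, 4]
step 2: w=[0.0797, 0.2297, 0.2297, 0.2297, 0.2297, 0.0014]  mean=-1.2129  Neff=4.5993  idx=[1, 1, 2, 3, 4, 4]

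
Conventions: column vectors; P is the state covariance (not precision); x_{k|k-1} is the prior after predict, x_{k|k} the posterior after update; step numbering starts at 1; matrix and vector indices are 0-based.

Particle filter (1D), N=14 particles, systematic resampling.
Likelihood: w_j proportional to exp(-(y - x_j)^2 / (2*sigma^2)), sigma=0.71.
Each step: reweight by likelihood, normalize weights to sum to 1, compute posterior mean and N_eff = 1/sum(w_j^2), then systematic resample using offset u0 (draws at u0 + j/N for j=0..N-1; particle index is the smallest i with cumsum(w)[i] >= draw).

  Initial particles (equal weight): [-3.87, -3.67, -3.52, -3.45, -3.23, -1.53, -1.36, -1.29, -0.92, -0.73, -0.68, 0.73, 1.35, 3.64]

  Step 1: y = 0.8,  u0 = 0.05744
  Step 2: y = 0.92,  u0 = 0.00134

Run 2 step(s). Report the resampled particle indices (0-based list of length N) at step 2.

step 1: w=[0.0000, 0.0000, 0.0000, 0.0000, 0.0000, 0.0023, 0.0048, 0.0065, 0.0262, 0.0483, 0.0561, 0.4905, 0.3651, 0.0002]  mean=0.7356  Neff=2.6307  idx=[9, 10, 11, 11, 11, 11, 11, 11, 11, 12, 12, 12, 12, 12]
step 2: w=[0.0061, 0.0071, 0.0872, 0.0872, 0.0872, 0.0872, 0.0872, 0.0872, 0.0872, 0.0753, 0.0753, 0.0753, 0.0753, 0.0753]  mean=0.9444  Neff=12.2471  idx=[0, 2, 3, 4, 5, 5, 6, 7, 8, 9, 10, 11, 12, 13]

resampled_idx = [0, 2, 3, 4, 5, 5, 6, 7, 8, 9, 10, 11, 12, 13]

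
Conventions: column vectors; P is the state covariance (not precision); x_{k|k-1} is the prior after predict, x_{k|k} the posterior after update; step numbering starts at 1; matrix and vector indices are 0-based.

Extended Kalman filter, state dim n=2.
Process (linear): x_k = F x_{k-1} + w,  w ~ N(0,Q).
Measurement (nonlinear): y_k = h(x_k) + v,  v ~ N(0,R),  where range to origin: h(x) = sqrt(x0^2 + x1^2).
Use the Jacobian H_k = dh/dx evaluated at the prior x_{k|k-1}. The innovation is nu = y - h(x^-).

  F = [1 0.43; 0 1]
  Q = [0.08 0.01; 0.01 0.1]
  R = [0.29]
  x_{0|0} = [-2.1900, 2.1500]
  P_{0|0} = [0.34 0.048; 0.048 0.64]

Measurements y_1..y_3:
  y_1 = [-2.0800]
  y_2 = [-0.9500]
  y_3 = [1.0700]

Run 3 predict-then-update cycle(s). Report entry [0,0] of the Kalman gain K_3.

K[0,0] = 0.4961

step 1: x^-=[-1.2655, 2.1500]  P^-=[0.5796 0.3332; 0.3332 0.7400]  H_jac=[-0.5073 0.8618]  S=[0.6974]  K=[-0.0098; 0.6721]  nu=[-4.5748]  x^+=[-1.2205, -0.9246]  P^+=[0.5795 0.3378; 0.3378 0.4250]
step 2: x^-=[-1.6180, -0.9246]  P^-=[1.0286 0.5306; 0.5306 0.5250]  H_jac=[-0.8682 -0.4961]  S=[1.6518]  K=[-0.7001; -0.4366]  nu=[-2.8136]  x^+=[0.3516, 0.3038]  P^+=[0.2191 0.0257; 0.0257 0.2102]
step 3: x^-=[0.4823, 0.3038]  P^-=[0.3601 0.1261; 0.1261 0.3102]  H_jac=[0.8461 0.5330]  S=[0.7497]  K=[0.4961; 0.3628]  nu=[0.5000]  x^+=[0.7303, 0.4852]  P^+=[0.1756 -0.0088; -0.0088 0.2115]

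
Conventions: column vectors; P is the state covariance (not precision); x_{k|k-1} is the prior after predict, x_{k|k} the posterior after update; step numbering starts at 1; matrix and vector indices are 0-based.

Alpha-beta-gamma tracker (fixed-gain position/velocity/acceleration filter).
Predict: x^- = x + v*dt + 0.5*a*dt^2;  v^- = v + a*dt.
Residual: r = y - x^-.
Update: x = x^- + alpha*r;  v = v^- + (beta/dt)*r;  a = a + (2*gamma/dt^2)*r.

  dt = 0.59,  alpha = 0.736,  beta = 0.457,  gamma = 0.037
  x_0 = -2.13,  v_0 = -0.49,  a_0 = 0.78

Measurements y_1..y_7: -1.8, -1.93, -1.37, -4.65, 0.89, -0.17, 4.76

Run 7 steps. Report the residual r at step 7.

step 1: x_pred=-2.2833  r=0.4833  x^+=-1.9276  v^+=0.3446  a^+=0.8827
step 2: x_pred=-1.5707  r=-0.3593  x^+=-1.8351  v^+=0.5871  a^+=0.8064
step 3: x_pred=-1.3484  r=-0.0216  x^+=-1.3643  v^+=1.0461  a^+=0.8018
step 4: x_pred=-0.6076  r=-4.0424  x^+=-3.5828  v^+=-1.6120  a^+=-0.0576
step 5: x_pred=-4.5439  r=5.4339  x^+=-0.5446  v^+=2.5630  a^+=1.0976
step 6: x_pred=1.1586  r=-1.3286  x^+=0.1808  v^+=2.1814  a^+=0.8151
step 7: x_pred=1.6097  r=3.1503  x^+=3.9283  v^+=5.1025  a^+=1.4848

resid = 3.1503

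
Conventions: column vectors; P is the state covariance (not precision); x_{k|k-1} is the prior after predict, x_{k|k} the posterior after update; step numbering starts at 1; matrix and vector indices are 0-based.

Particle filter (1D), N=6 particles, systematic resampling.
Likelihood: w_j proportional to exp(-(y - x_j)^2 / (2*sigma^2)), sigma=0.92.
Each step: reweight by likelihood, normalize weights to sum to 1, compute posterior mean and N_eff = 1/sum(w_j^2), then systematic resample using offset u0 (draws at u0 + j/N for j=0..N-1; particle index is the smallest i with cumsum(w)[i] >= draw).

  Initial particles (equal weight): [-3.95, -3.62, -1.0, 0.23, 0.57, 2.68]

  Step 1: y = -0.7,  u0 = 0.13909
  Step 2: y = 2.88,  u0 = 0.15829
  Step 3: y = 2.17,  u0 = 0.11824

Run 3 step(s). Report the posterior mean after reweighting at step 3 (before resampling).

step 1: w=[0.0010, 0.0033, 0.4879, 0.3087, 0.1984, 0.0006]  mean=-0.3182  Neff=2.6828  idx=[2, 2, 2, 3, 4, 4]
step 2: w=[0.0014, 0.0014, 0.0014, 0.1552, 0.4204, 0.4204]  mean=0.5109  Neff=2.6490  idx=[3, 4, 4, 5, 5, 5]
step 3: w=[0.0894, 0.1821, 0.1821, 0.1821, 0.1821, 0.1821]  mean=0.5396  Neff=5.7530  idx=[1, 2, 2, 3, 4, 5]

post_mean = 0.5396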